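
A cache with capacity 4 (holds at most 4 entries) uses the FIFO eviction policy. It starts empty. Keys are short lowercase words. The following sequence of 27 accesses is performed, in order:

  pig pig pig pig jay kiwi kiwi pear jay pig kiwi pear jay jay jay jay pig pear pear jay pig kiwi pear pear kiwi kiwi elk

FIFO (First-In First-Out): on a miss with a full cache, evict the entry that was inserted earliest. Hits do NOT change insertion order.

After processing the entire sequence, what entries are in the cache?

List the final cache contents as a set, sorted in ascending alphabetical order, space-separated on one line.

FIFO simulation (capacity=4):
  1. access pig: MISS. Cache (old->new): [pig]
  2. access pig: HIT. Cache (old->new): [pig]
  3. access pig: HIT. Cache (old->new): [pig]
  4. access pig: HIT. Cache (old->new): [pig]
  5. access jay: MISS. Cache (old->new): [pig jay]
  6. access kiwi: MISS. Cache (old->new): [pig jay kiwi]
  7. access kiwi: HIT. Cache (old->new): [pig jay kiwi]
  8. access pear: MISS. Cache (old->new): [pig jay kiwi pear]
  9. access jay: HIT. Cache (old->new): [pig jay kiwi pear]
  10. access pig: HIT. Cache (old->new): [pig jay kiwi pear]
  11. access kiwi: HIT. Cache (old->new): [pig jay kiwi pear]
  12. access pear: HIT. Cache (old->new): [pig jay kiwi pear]
  13. access jay: HIT. Cache (old->new): [pig jay kiwi pear]
  14. access jay: HIT. Cache (old->new): [pig jay kiwi pear]
  15. access jay: HIT. Cache (old->new): [pig jay kiwi pear]
  16. access jay: HIT. Cache (old->new): [pig jay kiwi pear]
  17. access pig: HIT. Cache (old->new): [pig jay kiwi pear]
  18. access pear: HIT. Cache (old->new): [pig jay kiwi pear]
  19. access pear: HIT. Cache (old->new): [pig jay kiwi pear]
  20. access jay: HIT. Cache (old->new): [pig jay kiwi pear]
  21. access pig: HIT. Cache (old->new): [pig jay kiwi pear]
  22. access kiwi: HIT. Cache (old->new): [pig jay kiwi pear]
  23. access pear: HIT. Cache (old->new): [pig jay kiwi pear]
  24. access pear: HIT. Cache (old->new): [pig jay kiwi pear]
  25. access kiwi: HIT. Cache (old->new): [pig jay kiwi pear]
  26. access kiwi: HIT. Cache (old->new): [pig jay kiwi pear]
  27. access elk: MISS, evict pig. Cache (old->new): [jay kiwi pear elk]
Total: 22 hits, 5 misses, 1 evictions

Answer: elk jay kiwi pear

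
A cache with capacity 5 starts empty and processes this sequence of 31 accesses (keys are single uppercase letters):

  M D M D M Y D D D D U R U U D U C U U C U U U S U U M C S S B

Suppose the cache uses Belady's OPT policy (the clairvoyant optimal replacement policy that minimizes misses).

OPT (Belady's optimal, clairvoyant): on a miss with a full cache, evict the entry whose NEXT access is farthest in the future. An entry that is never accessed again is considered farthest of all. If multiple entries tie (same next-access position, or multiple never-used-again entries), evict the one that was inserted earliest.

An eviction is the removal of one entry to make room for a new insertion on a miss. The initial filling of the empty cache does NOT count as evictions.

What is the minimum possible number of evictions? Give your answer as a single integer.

OPT (Belady) simulation (capacity=5):
  1. access M: MISS. Cache: [M]
  2. access D: MISS. Cache: [M D]
  3. access M: HIT. Next use of M: step 5. Cache: [M D]
  4. access D: HIT. Next use of D: step 7. Cache: [M D]
  5. access M: HIT. Next use of M: step 27. Cache: [M D]
  6. access Y: MISS. Cache: [M D Y]
  7. access D: HIT. Next use of D: step 8. Cache: [M D Y]
  8. access D: HIT. Next use of D: step 9. Cache: [M D Y]
  9. access D: HIT. Next use of D: step 10. Cache: [M D Y]
  10. access D: HIT. Next use of D: step 15. Cache: [M D Y]
  11. access U: MISS. Cache: [M D Y U]
  12. access R: MISS. Cache: [M D Y U R]
  13. access U: HIT. Next use of U: step 14. Cache: [M D Y U R]
  14. access U: HIT. Next use of U: step 16. Cache: [M D Y U R]
  15. access D: HIT. Next use of D: never. Cache: [M D Y U R]
  16. access U: HIT. Next use of U: step 18. Cache: [M D Y U R]
  17. access C: MISS, evict D (next use: never). Cache: [M Y U R C]
  18. access U: HIT. Next use of U: step 19. Cache: [M Y U R C]
  19. access U: HIT. Next use of U: step 21. Cache: [M Y U R C]
  20. access C: HIT. Next use of C: step 28. Cache: [M Y U R C]
  21. access U: HIT. Next use of U: step 22. Cache: [M Y U R C]
  22. access U: HIT. Next use of U: step 23. Cache: [M Y U R C]
  23. access U: HIT. Next use of U: step 25. Cache: [M Y U R C]
  24. access S: MISS, evict Y (next use: never). Cache: [M U R C S]
  25. access U: HIT. Next use of U: step 26. Cache: [M U R C S]
  26. access U: HIT. Next use of U: never. Cache: [M U R C S]
  27. access M: HIT. Next use of M: never. Cache: [M U R C S]
  28. access C: HIT. Next use of C: never. Cache: [M U R C S]
  29. access S: HIT. Next use of S: step 30. Cache: [M U R C S]
  30. access S: HIT. Next use of S: never. Cache: [M U R C S]
  31. access B: MISS, evict M (next use: never). Cache: [U R C S B]
Total: 23 hits, 8 misses, 3 evictions

Answer: 3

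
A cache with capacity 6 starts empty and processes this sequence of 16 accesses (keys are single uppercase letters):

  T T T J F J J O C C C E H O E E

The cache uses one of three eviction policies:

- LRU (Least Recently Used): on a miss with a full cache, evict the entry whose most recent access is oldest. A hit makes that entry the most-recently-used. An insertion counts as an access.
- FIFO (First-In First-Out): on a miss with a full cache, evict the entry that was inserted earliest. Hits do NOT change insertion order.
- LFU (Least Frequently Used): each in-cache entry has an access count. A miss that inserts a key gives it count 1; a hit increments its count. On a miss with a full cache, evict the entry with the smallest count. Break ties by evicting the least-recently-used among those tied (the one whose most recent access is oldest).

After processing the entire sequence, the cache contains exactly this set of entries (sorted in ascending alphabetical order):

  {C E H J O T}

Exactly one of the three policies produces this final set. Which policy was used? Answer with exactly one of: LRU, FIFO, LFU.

Answer: LFU

Derivation:
Simulating under each policy and comparing final sets:
  LRU: final set = {C E F H J O} -> differs
  FIFO: final set = {C E F H J O} -> differs
  LFU: final set = {C E H J O T} -> MATCHES target
Only LFU produces the target set.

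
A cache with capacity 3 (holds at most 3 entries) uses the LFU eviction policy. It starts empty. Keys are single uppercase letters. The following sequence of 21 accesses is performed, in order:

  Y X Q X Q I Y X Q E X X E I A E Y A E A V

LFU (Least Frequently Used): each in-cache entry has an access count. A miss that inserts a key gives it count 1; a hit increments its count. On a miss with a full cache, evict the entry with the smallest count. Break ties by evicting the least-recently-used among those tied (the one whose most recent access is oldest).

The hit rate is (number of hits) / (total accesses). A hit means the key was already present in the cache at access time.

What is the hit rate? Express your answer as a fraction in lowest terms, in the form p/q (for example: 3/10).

Answer: 1/3

Derivation:
LFU simulation (capacity=3):
  1. access Y: MISS. Cache: [Y(c=1)]
  2. access X: MISS. Cache: [Y(c=1) X(c=1)]
  3. access Q: MISS. Cache: [Y(c=1) X(c=1) Q(c=1)]
  4. access X: HIT, count now 2. Cache: [Y(c=1) Q(c=1) X(c=2)]
  5. access Q: HIT, count now 2. Cache: [Y(c=1) X(c=2) Q(c=2)]
  6. access I: MISS, evict Y(c=1). Cache: [I(c=1) X(c=2) Q(c=2)]
  7. access Y: MISS, evict I(c=1). Cache: [Y(c=1) X(c=2) Q(c=2)]
  8. access X: HIT, count now 3. Cache: [Y(c=1) Q(c=2) X(c=3)]
  9. access Q: HIT, count now 3. Cache: [Y(c=1) X(c=3) Q(c=3)]
  10. access E: MISS, evict Y(c=1). Cache: [E(c=1) X(c=3) Q(c=3)]
  11. access X: HIT, count now 4. Cache: [E(c=1) Q(c=3) X(c=4)]
  12. access X: HIT, count now 5. Cache: [E(c=1) Q(c=3) X(c=5)]
  13. access E: HIT, count now 2. Cache: [E(c=2) Q(c=3) X(c=5)]
  14. access I: MISS, evict E(c=2). Cache: [I(c=1) Q(c=3) X(c=5)]
  15. access A: MISS, evict I(c=1). Cache: [A(c=1) Q(c=3) X(c=5)]
  16. access E: MISS, evict A(c=1). Cache: [E(c=1) Q(c=3) X(c=5)]
  17. access Y: MISS, evict E(c=1). Cache: [Y(c=1) Q(c=3) X(c=5)]
  18. access A: MISS, evict Y(c=1). Cache: [A(c=1) Q(c=3) X(c=5)]
  19. access E: MISS, evict A(c=1). Cache: [E(c=1) Q(c=3) X(c=5)]
  20. access A: MISS, evict E(c=1). Cache: [A(c=1) Q(c=3) X(c=5)]
  21. access V: MISS, evict A(c=1). Cache: [V(c=1) Q(c=3) X(c=5)]
Total: 7 hits, 14 misses, 11 evictions

Hit rate = 7/21 = 1/3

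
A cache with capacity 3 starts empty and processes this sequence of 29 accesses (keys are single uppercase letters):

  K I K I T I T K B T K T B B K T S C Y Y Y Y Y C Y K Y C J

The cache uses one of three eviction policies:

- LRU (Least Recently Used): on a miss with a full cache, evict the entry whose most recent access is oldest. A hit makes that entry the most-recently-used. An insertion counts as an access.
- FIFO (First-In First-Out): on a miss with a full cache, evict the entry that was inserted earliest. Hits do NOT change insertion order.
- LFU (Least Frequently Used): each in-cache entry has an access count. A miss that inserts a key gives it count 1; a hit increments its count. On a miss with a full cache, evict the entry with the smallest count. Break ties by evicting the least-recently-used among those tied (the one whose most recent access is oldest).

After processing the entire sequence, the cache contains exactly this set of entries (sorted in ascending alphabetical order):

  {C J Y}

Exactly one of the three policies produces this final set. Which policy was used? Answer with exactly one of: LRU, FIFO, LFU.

Answer: LRU

Derivation:
Simulating under each policy and comparing final sets:
  LRU: final set = {C J Y} -> MATCHES target
  FIFO: final set = {J K Y} -> differs
  LFU: final set = {J K Y} -> differs
Only LRU produces the target set.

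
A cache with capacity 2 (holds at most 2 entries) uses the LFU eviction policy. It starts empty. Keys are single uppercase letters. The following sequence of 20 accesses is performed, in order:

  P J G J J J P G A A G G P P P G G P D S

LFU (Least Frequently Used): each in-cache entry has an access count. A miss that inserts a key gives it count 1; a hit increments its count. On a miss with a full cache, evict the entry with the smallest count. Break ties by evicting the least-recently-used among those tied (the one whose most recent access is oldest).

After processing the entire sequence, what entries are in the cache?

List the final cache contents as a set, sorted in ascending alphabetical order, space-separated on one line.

Answer: J S

Derivation:
LFU simulation (capacity=2):
  1. access P: MISS. Cache: [P(c=1)]
  2. access J: MISS. Cache: [P(c=1) J(c=1)]
  3. access G: MISS, evict P(c=1). Cache: [J(c=1) G(c=1)]
  4. access J: HIT, count now 2. Cache: [G(c=1) J(c=2)]
  5. access J: HIT, count now 3. Cache: [G(c=1) J(c=3)]
  6. access J: HIT, count now 4. Cache: [G(c=1) J(c=4)]
  7. access P: MISS, evict G(c=1). Cache: [P(c=1) J(c=4)]
  8. access G: MISS, evict P(c=1). Cache: [G(c=1) J(c=4)]
  9. access A: MISS, evict G(c=1). Cache: [A(c=1) J(c=4)]
  10. access A: HIT, count now 2. Cache: [A(c=2) J(c=4)]
  11. access G: MISS, evict A(c=2). Cache: [G(c=1) J(c=4)]
  12. access G: HIT, count now 2. Cache: [G(c=2) J(c=4)]
  13. access P: MISS, evict G(c=2). Cache: [P(c=1) J(c=4)]
  14. access P: HIT, count now 2. Cache: [P(c=2) J(c=4)]
  15. access P: HIT, count now 3. Cache: [P(c=3) J(c=4)]
  16. access G: MISS, evict P(c=3). Cache: [G(c=1) J(c=4)]
  17. access G: HIT, count now 2. Cache: [G(c=2) J(c=4)]
  18. access P: MISS, evict G(c=2). Cache: [P(c=1) J(c=4)]
  19. access D: MISS, evict P(c=1). Cache: [D(c=1) J(c=4)]
  20. access S: MISS, evict D(c=1). Cache: [S(c=1) J(c=4)]
Total: 8 hits, 12 misses, 10 evictions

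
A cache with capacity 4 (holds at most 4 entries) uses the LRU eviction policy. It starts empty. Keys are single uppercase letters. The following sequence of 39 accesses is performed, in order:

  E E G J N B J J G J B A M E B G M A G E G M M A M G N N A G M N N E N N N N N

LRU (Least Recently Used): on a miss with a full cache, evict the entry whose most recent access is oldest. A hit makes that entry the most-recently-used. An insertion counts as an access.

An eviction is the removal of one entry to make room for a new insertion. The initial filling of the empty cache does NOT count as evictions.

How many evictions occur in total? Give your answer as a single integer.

Answer: 9

Derivation:
LRU simulation (capacity=4):
  1. access E: MISS. Cache (LRU->MRU): [E]
  2. access E: HIT. Cache (LRU->MRU): [E]
  3. access G: MISS. Cache (LRU->MRU): [E G]
  4. access J: MISS. Cache (LRU->MRU): [E G J]
  5. access N: MISS. Cache (LRU->MRU): [E G J N]
  6. access B: MISS, evict E. Cache (LRU->MRU): [G J N B]
  7. access J: HIT. Cache (LRU->MRU): [G N B J]
  8. access J: HIT. Cache (LRU->MRU): [G N B J]
  9. access G: HIT. Cache (LRU->MRU): [N B J G]
  10. access J: HIT. Cache (LRU->MRU): [N B G J]
  11. access B: HIT. Cache (LRU->MRU): [N G J B]
  12. access A: MISS, evict N. Cache (LRU->MRU): [G J B A]
  13. access M: MISS, evict G. Cache (LRU->MRU): [J B A M]
  14. access E: MISS, evict J. Cache (LRU->MRU): [B A M E]
  15. access B: HIT. Cache (LRU->MRU): [A M E B]
  16. access G: MISS, evict A. Cache (LRU->MRU): [M E B G]
  17. access M: HIT. Cache (LRU->MRU): [E B G M]
  18. access A: MISS, evict E. Cache (LRU->MRU): [B G M A]
  19. access G: HIT. Cache (LRU->MRU): [B M A G]
  20. access E: MISS, evict B. Cache (LRU->MRU): [M A G E]
  21. access G: HIT. Cache (LRU->MRU): [M A E G]
  22. access M: HIT. Cache (LRU->MRU): [A E G M]
  23. access M: HIT. Cache (LRU->MRU): [A E G M]
  24. access A: HIT. Cache (LRU->MRU): [E G M A]
  25. access M: HIT. Cache (LRU->MRU): [E G A M]
  26. access G: HIT. Cache (LRU->MRU): [E A M G]
  27. access N: MISS, evict E. Cache (LRU->MRU): [A M G N]
  28. access N: HIT. Cache (LRU->MRU): [A M G N]
  29. access A: HIT. Cache (LRU->MRU): [M G N A]
  30. access G: HIT. Cache (LRU->MRU): [M N A G]
  31. access M: HIT. Cache (LRU->MRU): [N A G M]
  32. access N: HIT. Cache (LRU->MRU): [A G M N]
  33. access N: HIT. Cache (LRU->MRU): [A G M N]
  34. access E: MISS, evict A. Cache (LRU->MRU): [G M N E]
  35. access N: HIT. Cache (LRU->MRU): [G M E N]
  36. access N: HIT. Cache (LRU->MRU): [G M E N]
  37. access N: HIT. Cache (LRU->MRU): [G M E N]
  38. access N: HIT. Cache (LRU->MRU): [G M E N]
  39. access N: HIT. Cache (LRU->MRU): [G M E N]
Total: 26 hits, 13 misses, 9 evictions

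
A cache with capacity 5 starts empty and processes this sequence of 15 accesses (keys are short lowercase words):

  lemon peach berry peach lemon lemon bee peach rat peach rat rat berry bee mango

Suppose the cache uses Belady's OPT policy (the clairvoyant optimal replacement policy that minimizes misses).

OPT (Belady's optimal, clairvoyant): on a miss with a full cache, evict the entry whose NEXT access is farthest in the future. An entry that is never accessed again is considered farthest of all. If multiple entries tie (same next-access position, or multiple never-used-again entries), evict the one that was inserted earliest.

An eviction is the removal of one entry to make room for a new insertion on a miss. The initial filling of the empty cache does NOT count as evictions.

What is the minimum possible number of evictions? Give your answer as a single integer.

OPT (Belady) simulation (capacity=5):
  1. access lemon: MISS. Cache: [lemon]
  2. access peach: MISS. Cache: [lemon peach]
  3. access berry: MISS. Cache: [lemon peach berry]
  4. access peach: HIT. Next use of peach: step 8. Cache: [lemon peach berry]
  5. access lemon: HIT. Next use of lemon: step 6. Cache: [lemon peach berry]
  6. access lemon: HIT. Next use of lemon: never. Cache: [lemon peach berry]
  7. access bee: MISS. Cache: [lemon peach berry bee]
  8. access peach: HIT. Next use of peach: step 10. Cache: [lemon peach berry bee]
  9. access rat: MISS. Cache: [lemon peach berry bee rat]
  10. access peach: HIT. Next use of peach: never. Cache: [lemon peach berry bee rat]
  11. access rat: HIT. Next use of rat: step 12. Cache: [lemon peach berry bee rat]
  12. access rat: HIT. Next use of rat: never. Cache: [lemon peach berry bee rat]
  13. access berry: HIT. Next use of berry: never. Cache: [lemon peach berry bee rat]
  14. access bee: HIT. Next use of bee: never. Cache: [lemon peach berry bee rat]
  15. access mango: MISS, evict lemon (next use: never). Cache: [peach berry bee rat mango]
Total: 9 hits, 6 misses, 1 evictions

Answer: 1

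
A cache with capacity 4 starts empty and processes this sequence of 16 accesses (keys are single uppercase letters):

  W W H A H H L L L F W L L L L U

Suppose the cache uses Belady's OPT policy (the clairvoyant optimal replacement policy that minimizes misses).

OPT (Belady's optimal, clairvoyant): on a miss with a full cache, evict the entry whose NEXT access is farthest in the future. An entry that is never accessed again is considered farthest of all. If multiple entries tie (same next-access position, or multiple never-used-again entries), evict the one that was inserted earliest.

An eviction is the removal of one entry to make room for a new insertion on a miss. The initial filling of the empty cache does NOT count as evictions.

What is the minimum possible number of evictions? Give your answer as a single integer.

OPT (Belady) simulation (capacity=4):
  1. access W: MISS. Cache: [W]
  2. access W: HIT. Next use of W: step 11. Cache: [W]
  3. access H: MISS. Cache: [W H]
  4. access A: MISS. Cache: [W H A]
  5. access H: HIT. Next use of H: step 6. Cache: [W H A]
  6. access H: HIT. Next use of H: never. Cache: [W H A]
  7. access L: MISS. Cache: [W H A L]
  8. access L: HIT. Next use of L: step 9. Cache: [W H A L]
  9. access L: HIT. Next use of L: step 12. Cache: [W H A L]
  10. access F: MISS, evict H (next use: never). Cache: [W A L F]
  11. access W: HIT. Next use of W: never. Cache: [W A L F]
  12. access L: HIT. Next use of L: step 13. Cache: [W A L F]
  13. access L: HIT. Next use of L: step 14. Cache: [W A L F]
  14. access L: HIT. Next use of L: step 15. Cache: [W A L F]
  15. access L: HIT. Next use of L: never. Cache: [W A L F]
  16. access U: MISS, evict W (next use: never). Cache: [A L F U]
Total: 10 hits, 6 misses, 2 evictions

Answer: 2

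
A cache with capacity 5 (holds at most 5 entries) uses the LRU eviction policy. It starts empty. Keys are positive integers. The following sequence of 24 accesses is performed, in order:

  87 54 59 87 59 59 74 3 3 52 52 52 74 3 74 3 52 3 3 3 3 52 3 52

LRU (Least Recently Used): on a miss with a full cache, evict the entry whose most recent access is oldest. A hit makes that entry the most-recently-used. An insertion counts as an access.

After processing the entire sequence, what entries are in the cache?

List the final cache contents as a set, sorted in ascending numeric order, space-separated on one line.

Answer: 3 52 59 74 87

Derivation:
LRU simulation (capacity=5):
  1. access 87: MISS. Cache (LRU->MRU): [87]
  2. access 54: MISS. Cache (LRU->MRU): [87 54]
  3. access 59: MISS. Cache (LRU->MRU): [87 54 59]
  4. access 87: HIT. Cache (LRU->MRU): [54 59 87]
  5. access 59: HIT. Cache (LRU->MRU): [54 87 59]
  6. access 59: HIT. Cache (LRU->MRU): [54 87 59]
  7. access 74: MISS. Cache (LRU->MRU): [54 87 59 74]
  8. access 3: MISS. Cache (LRU->MRU): [54 87 59 74 3]
  9. access 3: HIT. Cache (LRU->MRU): [54 87 59 74 3]
  10. access 52: MISS, evict 54. Cache (LRU->MRU): [87 59 74 3 52]
  11. access 52: HIT. Cache (LRU->MRU): [87 59 74 3 52]
  12. access 52: HIT. Cache (LRU->MRU): [87 59 74 3 52]
  13. access 74: HIT. Cache (LRU->MRU): [87 59 3 52 74]
  14. access 3: HIT. Cache (LRU->MRU): [87 59 52 74 3]
  15. access 74: HIT. Cache (LRU->MRU): [87 59 52 3 74]
  16. access 3: HIT. Cache (LRU->MRU): [87 59 52 74 3]
  17. access 52: HIT. Cache (LRU->MRU): [87 59 74 3 52]
  18. access 3: HIT. Cache (LRU->MRU): [87 59 74 52 3]
  19. access 3: HIT. Cache (LRU->MRU): [87 59 74 52 3]
  20. access 3: HIT. Cache (LRU->MRU): [87 59 74 52 3]
  21. access 3: HIT. Cache (LRU->MRU): [87 59 74 52 3]
  22. access 52: HIT. Cache (LRU->MRU): [87 59 74 3 52]
  23. access 3: HIT. Cache (LRU->MRU): [87 59 74 52 3]
  24. access 52: HIT. Cache (LRU->MRU): [87 59 74 3 52]
Total: 18 hits, 6 misses, 1 evictions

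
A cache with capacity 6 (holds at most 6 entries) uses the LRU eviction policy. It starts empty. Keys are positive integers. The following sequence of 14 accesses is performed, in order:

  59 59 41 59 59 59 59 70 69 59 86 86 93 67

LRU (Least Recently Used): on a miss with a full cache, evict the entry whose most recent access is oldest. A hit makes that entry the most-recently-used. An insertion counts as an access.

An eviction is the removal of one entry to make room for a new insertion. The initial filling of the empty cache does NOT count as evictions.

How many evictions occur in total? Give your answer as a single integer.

Answer: 1

Derivation:
LRU simulation (capacity=6):
  1. access 59: MISS. Cache (LRU->MRU): [59]
  2. access 59: HIT. Cache (LRU->MRU): [59]
  3. access 41: MISS. Cache (LRU->MRU): [59 41]
  4. access 59: HIT. Cache (LRU->MRU): [41 59]
  5. access 59: HIT. Cache (LRU->MRU): [41 59]
  6. access 59: HIT. Cache (LRU->MRU): [41 59]
  7. access 59: HIT. Cache (LRU->MRU): [41 59]
  8. access 70: MISS. Cache (LRU->MRU): [41 59 70]
  9. access 69: MISS. Cache (LRU->MRU): [41 59 70 69]
  10. access 59: HIT. Cache (LRU->MRU): [41 70 69 59]
  11. access 86: MISS. Cache (LRU->MRU): [41 70 69 59 86]
  12. access 86: HIT. Cache (LRU->MRU): [41 70 69 59 86]
  13. access 93: MISS. Cache (LRU->MRU): [41 70 69 59 86 93]
  14. access 67: MISS, evict 41. Cache (LRU->MRU): [70 69 59 86 93 67]
Total: 7 hits, 7 misses, 1 evictions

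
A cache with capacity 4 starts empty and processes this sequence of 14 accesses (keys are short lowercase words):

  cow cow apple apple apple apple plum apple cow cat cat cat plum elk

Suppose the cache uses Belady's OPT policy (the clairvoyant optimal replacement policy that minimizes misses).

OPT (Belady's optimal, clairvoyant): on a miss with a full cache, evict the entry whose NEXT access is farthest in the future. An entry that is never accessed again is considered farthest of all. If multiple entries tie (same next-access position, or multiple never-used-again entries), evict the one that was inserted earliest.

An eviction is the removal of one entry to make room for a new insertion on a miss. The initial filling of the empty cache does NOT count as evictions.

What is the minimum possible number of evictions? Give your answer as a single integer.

Answer: 1

Derivation:
OPT (Belady) simulation (capacity=4):
  1. access cow: MISS. Cache: [cow]
  2. access cow: HIT. Next use of cow: step 9. Cache: [cow]
  3. access apple: MISS. Cache: [cow apple]
  4. access apple: HIT. Next use of apple: step 5. Cache: [cow apple]
  5. access apple: HIT. Next use of apple: step 6. Cache: [cow apple]
  6. access apple: HIT. Next use of apple: step 8. Cache: [cow apple]
  7. access plum: MISS. Cache: [cow apple plum]
  8. access apple: HIT. Next use of apple: never. Cache: [cow apple plum]
  9. access cow: HIT. Next use of cow: never. Cache: [cow apple plum]
  10. access cat: MISS. Cache: [cow apple plum cat]
  11. access cat: HIT. Next use of cat: step 12. Cache: [cow apple plum cat]
  12. access cat: HIT. Next use of cat: never. Cache: [cow apple plum cat]
  13. access plum: HIT. Next use of plum: never. Cache: [cow apple plum cat]
  14. access elk: MISS, evict cow (next use: never). Cache: [apple plum cat elk]
Total: 9 hits, 5 misses, 1 evictions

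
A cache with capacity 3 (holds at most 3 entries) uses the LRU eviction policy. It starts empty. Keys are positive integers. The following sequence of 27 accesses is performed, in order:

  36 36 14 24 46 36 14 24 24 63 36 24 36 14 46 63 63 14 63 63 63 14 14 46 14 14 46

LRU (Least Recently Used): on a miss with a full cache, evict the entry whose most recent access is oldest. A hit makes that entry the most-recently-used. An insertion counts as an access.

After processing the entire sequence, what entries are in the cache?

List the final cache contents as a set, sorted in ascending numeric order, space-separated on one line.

Answer: 14 46 63

Derivation:
LRU simulation (capacity=3):
  1. access 36: MISS. Cache (LRU->MRU): [36]
  2. access 36: HIT. Cache (LRU->MRU): [36]
  3. access 14: MISS. Cache (LRU->MRU): [36 14]
  4. access 24: MISS. Cache (LRU->MRU): [36 14 24]
  5. access 46: MISS, evict 36. Cache (LRU->MRU): [14 24 46]
  6. access 36: MISS, evict 14. Cache (LRU->MRU): [24 46 36]
  7. access 14: MISS, evict 24. Cache (LRU->MRU): [46 36 14]
  8. access 24: MISS, evict 46. Cache (LRU->MRU): [36 14 24]
  9. access 24: HIT. Cache (LRU->MRU): [36 14 24]
  10. access 63: MISS, evict 36. Cache (LRU->MRU): [14 24 63]
  11. access 36: MISS, evict 14. Cache (LRU->MRU): [24 63 36]
  12. access 24: HIT. Cache (LRU->MRU): [63 36 24]
  13. access 36: HIT. Cache (LRU->MRU): [63 24 36]
  14. access 14: MISS, evict 63. Cache (LRU->MRU): [24 36 14]
  15. access 46: MISS, evict 24. Cache (LRU->MRU): [36 14 46]
  16. access 63: MISS, evict 36. Cache (LRU->MRU): [14 46 63]
  17. access 63: HIT. Cache (LRU->MRU): [14 46 63]
  18. access 14: HIT. Cache (LRU->MRU): [46 63 14]
  19. access 63: HIT. Cache (LRU->MRU): [46 14 63]
  20. access 63: HIT. Cache (LRU->MRU): [46 14 63]
  21. access 63: HIT. Cache (LRU->MRU): [46 14 63]
  22. access 14: HIT. Cache (LRU->MRU): [46 63 14]
  23. access 14: HIT. Cache (LRU->MRU): [46 63 14]
  24. access 46: HIT. Cache (LRU->MRU): [63 14 46]
  25. access 14: HIT. Cache (LRU->MRU): [63 46 14]
  26. access 14: HIT. Cache (LRU->MRU): [63 46 14]
  27. access 46: HIT. Cache (LRU->MRU): [63 14 46]
Total: 15 hits, 12 misses, 9 evictions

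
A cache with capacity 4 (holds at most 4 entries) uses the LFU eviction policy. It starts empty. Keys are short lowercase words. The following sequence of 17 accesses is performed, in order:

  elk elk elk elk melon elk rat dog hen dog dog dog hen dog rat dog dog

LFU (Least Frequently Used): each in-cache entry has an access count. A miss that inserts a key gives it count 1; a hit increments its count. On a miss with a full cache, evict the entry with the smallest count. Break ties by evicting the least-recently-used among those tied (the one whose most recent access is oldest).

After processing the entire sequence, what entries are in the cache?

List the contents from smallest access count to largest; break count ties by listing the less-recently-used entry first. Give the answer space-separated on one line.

LFU simulation (capacity=4):
  1. access elk: MISS. Cache: [elk(c=1)]
  2. access elk: HIT, count now 2. Cache: [elk(c=2)]
  3. access elk: HIT, count now 3. Cache: [elk(c=3)]
  4. access elk: HIT, count now 4. Cache: [elk(c=4)]
  5. access melon: MISS. Cache: [melon(c=1) elk(c=4)]
  6. access elk: HIT, count now 5. Cache: [melon(c=1) elk(c=5)]
  7. access rat: MISS. Cache: [melon(c=1) rat(c=1) elk(c=5)]
  8. access dog: MISS. Cache: [melon(c=1) rat(c=1) dog(c=1) elk(c=5)]
  9. access hen: MISS, evict melon(c=1). Cache: [rat(c=1) dog(c=1) hen(c=1) elk(c=5)]
  10. access dog: HIT, count now 2. Cache: [rat(c=1) hen(c=1) dog(c=2) elk(c=5)]
  11. access dog: HIT, count now 3. Cache: [rat(c=1) hen(c=1) dog(c=3) elk(c=5)]
  12. access dog: HIT, count now 4. Cache: [rat(c=1) hen(c=1) dog(c=4) elk(c=5)]
  13. access hen: HIT, count now 2. Cache: [rat(c=1) hen(c=2) dog(c=4) elk(c=5)]
  14. access dog: HIT, count now 5. Cache: [rat(c=1) hen(c=2) elk(c=5) dog(c=5)]
  15. access rat: HIT, count now 2. Cache: [hen(c=2) rat(c=2) elk(c=5) dog(c=5)]
  16. access dog: HIT, count now 6. Cache: [hen(c=2) rat(c=2) elk(c=5) dog(c=6)]
  17. access dog: HIT, count now 7. Cache: [hen(c=2) rat(c=2) elk(c=5) dog(c=7)]
Total: 12 hits, 5 misses, 1 evictions

Answer: hen rat elk dog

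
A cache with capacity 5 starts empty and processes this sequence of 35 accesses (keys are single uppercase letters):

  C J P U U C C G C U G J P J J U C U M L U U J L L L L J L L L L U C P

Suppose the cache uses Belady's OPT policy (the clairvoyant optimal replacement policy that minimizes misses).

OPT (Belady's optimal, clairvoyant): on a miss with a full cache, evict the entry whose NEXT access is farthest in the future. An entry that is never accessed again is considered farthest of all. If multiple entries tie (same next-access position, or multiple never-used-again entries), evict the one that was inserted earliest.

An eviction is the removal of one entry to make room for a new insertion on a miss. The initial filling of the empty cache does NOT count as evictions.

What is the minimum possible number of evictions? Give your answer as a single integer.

OPT (Belady) simulation (capacity=5):
  1. access C: MISS. Cache: [C]
  2. access J: MISS. Cache: [C J]
  3. access P: MISS. Cache: [C J P]
  4. access U: MISS. Cache: [C J P U]
  5. access U: HIT. Next use of U: step 10. Cache: [C J P U]
  6. access C: HIT. Next use of C: step 7. Cache: [C J P U]
  7. access C: HIT. Next use of C: step 9. Cache: [C J P U]
  8. access G: MISS. Cache: [C J P U G]
  9. access C: HIT. Next use of C: step 17. Cache: [C J P U G]
  10. access U: HIT. Next use of U: step 16. Cache: [C J P U G]
  11. access G: HIT. Next use of G: never. Cache: [C J P U G]
  12. access J: HIT. Next use of J: step 14. Cache: [C J P U G]
  13. access P: HIT. Next use of P: step 35. Cache: [C J P U G]
  14. access J: HIT. Next use of J: step 15. Cache: [C J P U G]
  15. access J: HIT. Next use of J: step 23. Cache: [C J P U G]
  16. access U: HIT. Next use of U: step 18. Cache: [C J P U G]
  17. access C: HIT. Next use of C: step 34. Cache: [C J P U G]
  18. access U: HIT. Next use of U: step 21. Cache: [C J P U G]
  19. access M: MISS, evict G (next use: never). Cache: [C J P U M]
  20. access L: MISS, evict M (next use: never). Cache: [C J P U L]
  21. access U: HIT. Next use of U: step 22. Cache: [C J P U L]
  22. access U: HIT. Next use of U: step 33. Cache: [C J P U L]
  23. access J: HIT. Next use of J: step 28. Cache: [C J P U L]
  24. access L: HIT. Next use of L: step 25. Cache: [C J P U L]
  25. access L: HIT. Next use of L: step 26. Cache: [C J P U L]
  26. access L: HIT. Next use of L: step 27. Cache: [C J P U L]
  27. access L: HIT. Next use of L: step 29. Cache: [C J P U L]
  28. access J: HIT. Next use of J: never. Cache: [C J P U L]
  29. access L: HIT. Next use of L: step 30. Cache: [C J P U L]
  30. access L: HIT. Next use of L: step 31. Cache: [C J P U L]
  31. access L: HIT. Next use of L: step 32. Cache: [C J P U L]
  32. access L: HIT. Next use of L: never. Cache: [C J P U L]
  33. access U: HIT. Next use of U: never. Cache: [C J P U L]
  34. access C: HIT. Next use of C: never. Cache: [C J P U L]
  35. access P: HIT. Next use of P: never. Cache: [C J P U L]
Total: 28 hits, 7 misses, 2 evictions

Answer: 2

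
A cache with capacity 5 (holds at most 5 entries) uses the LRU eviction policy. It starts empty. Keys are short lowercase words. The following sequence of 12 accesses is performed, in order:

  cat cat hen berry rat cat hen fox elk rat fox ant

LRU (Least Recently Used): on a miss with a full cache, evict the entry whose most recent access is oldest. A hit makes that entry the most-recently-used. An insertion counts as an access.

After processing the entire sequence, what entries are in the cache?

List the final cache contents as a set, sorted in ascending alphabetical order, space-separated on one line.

Answer: ant elk fox hen rat

Derivation:
LRU simulation (capacity=5):
  1. access cat: MISS. Cache (LRU->MRU): [cat]
  2. access cat: HIT. Cache (LRU->MRU): [cat]
  3. access hen: MISS. Cache (LRU->MRU): [cat hen]
  4. access berry: MISS. Cache (LRU->MRU): [cat hen berry]
  5. access rat: MISS. Cache (LRU->MRU): [cat hen berry rat]
  6. access cat: HIT. Cache (LRU->MRU): [hen berry rat cat]
  7. access hen: HIT. Cache (LRU->MRU): [berry rat cat hen]
  8. access fox: MISS. Cache (LRU->MRU): [berry rat cat hen fox]
  9. access elk: MISS, evict berry. Cache (LRU->MRU): [rat cat hen fox elk]
  10. access rat: HIT. Cache (LRU->MRU): [cat hen fox elk rat]
  11. access fox: HIT. Cache (LRU->MRU): [cat hen elk rat fox]
  12. access ant: MISS, evict cat. Cache (LRU->MRU): [hen elk rat fox ant]
Total: 5 hits, 7 misses, 2 evictions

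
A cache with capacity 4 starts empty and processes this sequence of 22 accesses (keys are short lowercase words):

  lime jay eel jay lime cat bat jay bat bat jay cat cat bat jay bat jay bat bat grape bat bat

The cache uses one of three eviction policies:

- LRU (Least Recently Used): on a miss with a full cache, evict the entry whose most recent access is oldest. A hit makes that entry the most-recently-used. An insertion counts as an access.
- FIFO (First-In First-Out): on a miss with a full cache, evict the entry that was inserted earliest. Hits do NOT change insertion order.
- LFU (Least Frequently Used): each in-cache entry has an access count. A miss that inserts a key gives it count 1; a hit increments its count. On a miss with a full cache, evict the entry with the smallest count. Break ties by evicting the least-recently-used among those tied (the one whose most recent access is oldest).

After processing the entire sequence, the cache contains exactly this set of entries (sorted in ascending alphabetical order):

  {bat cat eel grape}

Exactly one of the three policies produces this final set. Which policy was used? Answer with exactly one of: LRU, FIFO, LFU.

Simulating under each policy and comparing final sets:
  LRU: final set = {bat cat grape jay} -> differs
  FIFO: final set = {bat cat eel grape} -> MATCHES target
  LFU: final set = {bat cat grape jay} -> differs
Only FIFO produces the target set.

Answer: FIFO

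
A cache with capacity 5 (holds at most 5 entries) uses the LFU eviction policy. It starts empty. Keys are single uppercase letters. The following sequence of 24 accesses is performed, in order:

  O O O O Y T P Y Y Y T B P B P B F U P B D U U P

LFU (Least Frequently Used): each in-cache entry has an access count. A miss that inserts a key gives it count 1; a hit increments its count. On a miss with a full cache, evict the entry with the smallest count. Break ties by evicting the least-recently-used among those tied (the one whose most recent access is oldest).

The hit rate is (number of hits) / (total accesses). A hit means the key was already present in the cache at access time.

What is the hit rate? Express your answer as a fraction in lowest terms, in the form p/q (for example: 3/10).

Answer: 5/8

Derivation:
LFU simulation (capacity=5):
  1. access O: MISS. Cache: [O(c=1)]
  2. access O: HIT, count now 2. Cache: [O(c=2)]
  3. access O: HIT, count now 3. Cache: [O(c=3)]
  4. access O: HIT, count now 4. Cache: [O(c=4)]
  5. access Y: MISS. Cache: [Y(c=1) O(c=4)]
  6. access T: MISS. Cache: [Y(c=1) T(c=1) O(c=4)]
  7. access P: MISS. Cache: [Y(c=1) T(c=1) P(c=1) O(c=4)]
  8. access Y: HIT, count now 2. Cache: [T(c=1) P(c=1) Y(c=2) O(c=4)]
  9. access Y: HIT, count now 3. Cache: [T(c=1) P(c=1) Y(c=3) O(c=4)]
  10. access Y: HIT, count now 4. Cache: [T(c=1) P(c=1) O(c=4) Y(c=4)]
  11. access T: HIT, count now 2. Cache: [P(c=1) T(c=2) O(c=4) Y(c=4)]
  12. access B: MISS. Cache: [P(c=1) B(c=1) T(c=2) O(c=4) Y(c=4)]
  13. access P: HIT, count now 2. Cache: [B(c=1) T(c=2) P(c=2) O(c=4) Y(c=4)]
  14. access B: HIT, count now 2. Cache: [T(c=2) P(c=2) B(c=2) O(c=4) Y(c=4)]
  15. access P: HIT, count now 3. Cache: [T(c=2) B(c=2) P(c=3) O(c=4) Y(c=4)]
  16. access B: HIT, count now 3. Cache: [T(c=2) P(c=3) B(c=3) O(c=4) Y(c=4)]
  17. access F: MISS, evict T(c=2). Cache: [F(c=1) P(c=3) B(c=3) O(c=4) Y(c=4)]
  18. access U: MISS, evict F(c=1). Cache: [U(c=1) P(c=3) B(c=3) O(c=4) Y(c=4)]
  19. access P: HIT, count now 4. Cache: [U(c=1) B(c=3) O(c=4) Y(c=4) P(c=4)]
  20. access B: HIT, count now 4. Cache: [U(c=1) O(c=4) Y(c=4) P(c=4) B(c=4)]
  21. access D: MISS, evict U(c=1). Cache: [D(c=1) O(c=4) Y(c=4) P(c=4) B(c=4)]
  22. access U: MISS, evict D(c=1). Cache: [U(c=1) O(c=4) Y(c=4) P(c=4) B(c=4)]
  23. access U: HIT, count now 2. Cache: [U(c=2) O(c=4) Y(c=4) P(c=4) B(c=4)]
  24. access P: HIT, count now 5. Cache: [U(c=2) O(c=4) Y(c=4) B(c=4) P(c=5)]
Total: 15 hits, 9 misses, 4 evictions

Hit rate = 15/24 = 5/8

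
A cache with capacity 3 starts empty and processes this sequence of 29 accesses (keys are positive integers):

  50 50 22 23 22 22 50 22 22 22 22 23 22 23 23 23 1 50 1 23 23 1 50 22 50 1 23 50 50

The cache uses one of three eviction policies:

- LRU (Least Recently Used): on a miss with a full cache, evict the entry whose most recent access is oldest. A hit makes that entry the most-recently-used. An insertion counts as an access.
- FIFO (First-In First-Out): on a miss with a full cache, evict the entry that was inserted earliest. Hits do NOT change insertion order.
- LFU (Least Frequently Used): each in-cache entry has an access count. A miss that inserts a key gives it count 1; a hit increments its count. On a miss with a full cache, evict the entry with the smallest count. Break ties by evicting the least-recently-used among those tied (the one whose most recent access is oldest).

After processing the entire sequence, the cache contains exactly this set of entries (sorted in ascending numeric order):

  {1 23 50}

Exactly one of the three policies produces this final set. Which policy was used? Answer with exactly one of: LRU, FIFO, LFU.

Answer: LRU

Derivation:
Simulating under each policy and comparing final sets:
  LRU: final set = {1 23 50} -> MATCHES target
  FIFO: final set = {22 23 50} -> differs
  LFU: final set = {22 23 50} -> differs
Only LRU produces the target set.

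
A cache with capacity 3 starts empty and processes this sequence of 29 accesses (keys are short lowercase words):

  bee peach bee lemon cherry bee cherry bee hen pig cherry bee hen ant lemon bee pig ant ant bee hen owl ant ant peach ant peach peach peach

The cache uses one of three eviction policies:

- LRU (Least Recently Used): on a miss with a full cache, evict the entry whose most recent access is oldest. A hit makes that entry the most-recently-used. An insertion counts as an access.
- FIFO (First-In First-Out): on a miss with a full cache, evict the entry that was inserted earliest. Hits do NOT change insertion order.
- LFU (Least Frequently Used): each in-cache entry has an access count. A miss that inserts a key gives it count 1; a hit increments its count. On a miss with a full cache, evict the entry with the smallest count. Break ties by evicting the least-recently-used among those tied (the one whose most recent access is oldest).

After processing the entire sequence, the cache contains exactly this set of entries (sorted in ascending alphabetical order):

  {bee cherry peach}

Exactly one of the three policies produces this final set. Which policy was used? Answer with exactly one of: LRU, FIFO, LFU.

Answer: LFU

Derivation:
Simulating under each policy and comparing final sets:
  LRU: final set = {ant owl peach} -> differs
  FIFO: final set = {ant owl peach} -> differs
  LFU: final set = {bee cherry peach} -> MATCHES target
Only LFU produces the target set.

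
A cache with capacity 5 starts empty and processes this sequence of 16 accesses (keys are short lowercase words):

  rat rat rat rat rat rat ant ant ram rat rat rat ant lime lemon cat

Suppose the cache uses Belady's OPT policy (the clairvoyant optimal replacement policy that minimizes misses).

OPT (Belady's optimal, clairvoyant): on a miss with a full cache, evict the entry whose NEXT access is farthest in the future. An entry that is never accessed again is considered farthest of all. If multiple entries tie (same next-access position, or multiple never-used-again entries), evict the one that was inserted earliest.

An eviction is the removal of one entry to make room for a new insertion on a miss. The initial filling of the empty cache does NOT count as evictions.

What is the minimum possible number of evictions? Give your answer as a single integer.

OPT (Belady) simulation (capacity=5):
  1. access rat: MISS. Cache: [rat]
  2. access rat: HIT. Next use of rat: step 3. Cache: [rat]
  3. access rat: HIT. Next use of rat: step 4. Cache: [rat]
  4. access rat: HIT. Next use of rat: step 5. Cache: [rat]
  5. access rat: HIT. Next use of rat: step 6. Cache: [rat]
  6. access rat: HIT. Next use of rat: step 10. Cache: [rat]
  7. access ant: MISS. Cache: [rat ant]
  8. access ant: HIT. Next use of ant: step 13. Cache: [rat ant]
  9. access ram: MISS. Cache: [rat ant ram]
  10. access rat: HIT. Next use of rat: step 11. Cache: [rat ant ram]
  11. access rat: HIT. Next use of rat: step 12. Cache: [rat ant ram]
  12. access rat: HIT. Next use of rat: never. Cache: [rat ant ram]
  13. access ant: HIT. Next use of ant: never. Cache: [rat ant ram]
  14. access lime: MISS. Cache: [rat ant ram lime]
  15. access lemon: MISS. Cache: [rat ant ram lime lemon]
  16. access cat: MISS, evict rat (next use: never). Cache: [ant ram lime lemon cat]
Total: 10 hits, 6 misses, 1 evictions

Answer: 1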